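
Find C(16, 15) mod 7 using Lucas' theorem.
2

Using Lucas' theorem:
Write n=16 and k=15 in base 7:
n in base 7: [2, 2]
k in base 7: [2, 1]
C(16,15) mod 7 = ∏ C(n_i, k_i) mod 7
Digit binomials (mod 7): C(2,2) = 1; C(2,1) = 2
Product: 1 × 2 = 2 ≡ 2 (mod 7)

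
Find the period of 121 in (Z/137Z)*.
34

137 is prime, so ord(121) divides φ(137) = 136.
Divisors of 136: 1, 2, 4, 8, 17, 34, 68, 136.
Repeated squaring: 121^1 ≡ 121, 121^2 ≡ 119, 121^4 ≡ 50, 121^8 ≡ 34, 121^16 ≡ 60, 121^32 ≡ 38, 121^64 ≡ 74, 121^128 ≡ 133 (mod 137).
Test 121^d mod 137 for each divisor d in increasing order:
121^1 ≡ 121
121^2 ≡ 119
121^4 ≡ 50
121^8 ≡ 34
121^17 = 121^16·121^1 ≡ 136
121^34 = 121^32·121^2 ≡ 1  ← first divisor giving 1
The order is 34.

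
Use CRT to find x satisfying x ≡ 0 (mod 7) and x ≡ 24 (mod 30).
84

Using Chinese Remainder Theorem:
M = 7 × 30 = 210
M1 = 30, M2 = 7
y1 = 30^(-1) mod 7 = 4
y2 = 7^(-1) mod 30 = 13
x = (0×30×4 + 24×7×13) mod 210 = 84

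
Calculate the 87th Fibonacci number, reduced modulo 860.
818

Matrix identity: Q^n = [[F_(n+1), F_n], [F_n, F_(n-1)]] with Q = [[1,1],[1,0]].
n = 87 = 1010111₂. Square-and-multiply, entries mod 860:
Q^1 = [[1,1],[1,0]]
Q^2 = (Q^1)² = [[2,1],[1,1]]
Q^5 = (Q^2)²·Q = [[8,5],[5,3]]
Q^10 = (Q^5)² = [[89,55],[55,34]]
Q^21 = (Q^10)²·Q = [[511,626],[626,745]]
Q^43 = (Q^21)²·Q = [[473,257],[257,216]]
Q^87 = (Q^43)²·Q = [[731,818],[818,773]]
F_87 mod 860 = Q^87[0][1] = 818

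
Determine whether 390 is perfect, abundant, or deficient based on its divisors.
abundant

Proper divisors of 390: sum = 1 + 2 + 3 + 5 + 6 + 10 + 13 + 15 + 26 + 30 + 39 + 65 + 78 + 130 + 195 = 618
Since 618 > 390, 390 is abundant.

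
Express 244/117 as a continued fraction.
[2; 11, 1, 2, 3]

Euclidean algorithm steps:
244 = 2 × 117 + 10
117 = 11 × 10 + 7
10 = 1 × 7 + 3
7 = 2 × 3 + 1
3 = 3 × 1 + 0
Continued fraction: [2; 11, 1, 2, 3]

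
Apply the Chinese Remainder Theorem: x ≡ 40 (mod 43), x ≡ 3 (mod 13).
341

Using Chinese Remainder Theorem:
M = 43 × 13 = 559
M1 = 13, M2 = 43
y1 = 13^(-1) mod 43 = 10
y2 = 43^(-1) mod 13 = 10
x = (40×13×10 + 3×43×10) mod 559 = 341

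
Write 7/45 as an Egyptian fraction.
1/7 + 1/79 + 1/24885

Greedy algorithm:
7/45: ceiling(45/7) = 7, use 1/7
4/315: ceiling(315/4) = 79, use 1/79
1/24885: ceiling(24885/1) = 24885, use 1/24885
Result: 7/45 = 1/7 + 1/79 + 1/24885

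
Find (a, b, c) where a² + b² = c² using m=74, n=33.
(4387, 4884, 6565)

Euclid's formula: a = m² - n², b = 2mn, c = m² + n²
m = 74, n = 33
a = 74² - 33² = 5476 - 1089 = 4387
b = 2 × 74 × 33 = 4884
c = 74² + 33² = 5476 + 1089 = 6565
Verification: 4387² + 4884² = 19245769 + 23853456 = 43099225 = 6565² ✓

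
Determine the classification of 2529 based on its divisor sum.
deficient

Proper divisors of 2529: sum = 1 + 3 + 9 + 281 + 843 = 1137
Since 1137 < 2529, 2529 is deficient.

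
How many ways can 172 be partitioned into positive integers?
330495499613

p(n) counts ways to write n as a sum of positive integers (order ignored).
Euler's pentagonal recurrence: p(k) = p(k-1) + p(k-2) - p(k-5) - p(k-7) + p(k-12) + p(k-15) - ... (offsets j(3j∓1)/2, signs ++--, p(0)=1, p(<0)=0).
DP table for k = 0..171: p(0)=1, p(1)=1, p(2)=2, p(3)=3, p(4)=5, p(5)=7, p(6)=11, p(7)=15, p(8)=22, p(9)=30, p(10)=42, p(11)=56, p(12)=77, p(13)=101, p(14)=135, p(15)=176, p(16)=231, p(17)=297, p(18)=385, p(19)=490, p(20)=627, p(21)=792, p(22)=1002, p(23)=1255, p(24)=1575, p(25)=1958, p(26)=2436, p(27)=3010, p(28)=3718, p(29)=4565, p(30)=5604, p(31)=6842, p(32)=8349, p(33)=10143, p(34)=12310, p(35)=14883, p(36)=17977, p(37)=21637, p(38)=26015, p(39)=31185, p(40)=37338, p(41)=44583, p(42)=53174, p(43)=63261, p(44)=75175, p(45)=89134, p(46)=105558, p(47)=124754, p(48)=147273, p(49)=173525, p(50)=204226, p(51)=239943, p(52)=281589, p(53)=329931, p(54)=386155, p(55)=451276, p(56)=526823, p(57)=614154, p(58)=715220, p(59)=831820, p(60)=966467, p(61)=1121505, p(62)=1300156, p(63)=1505499, p(64)=1741630, p(65)=2012558, p(66)=2323520, p(67)=2679689, p(68)=3087735, p(69)=3554345, p(70)=4087968, p(71)=4697205, p(72)=5392783, p(73)=6185689, p(74)=7089500, p(75)=8118264, p(76)=9289091, p(77)=10619863, p(78)=12132164, p(79)=13848650, p(80)=15796476, p(81)=18004327, p(82)=20506255, p(83)=23338469, p(84)=26543660, p(85)=30167357, p(86)=34262962, p(87)=38887673, p(88)=44108109, p(89)=49995925, p(90)=56634173, p(91)=64112359, p(92)=72533807, p(93)=82010177, p(94)=92669720, p(95)=104651419, p(96)=118114304, p(97)=133230930, p(98)=150198136, p(99)=169229875, p(100)=190569292, p(101)=214481126, p(102)=241265379, p(103)=271248950, p(104)=304801365, p(105)=342325709, p(106)=384276336, p(107)=431149389, p(108)=483502844, p(109)=541946240, p(110)=607163746, p(111)=679903203, p(112)=761002156, p(113)=851376628, p(114)=952050665, p(115)=1064144451, p(116)=1188908248, p(117)=1327710076, p(118)=1482074143, p(119)=1653668665, p(120)=1844349560, p(121)=2056148051, p(122)=2291320912, p(123)=2552338241, p(124)=2841940500, p(125)=3163127352, p(126)=3519222692, p(127)=3913864295, p(128)=4351078600, p(129)=4835271870, p(130)=5371315400, p(131)=5964539504, p(132)=6620830889, p(133)=7346629512, p(134)=8149040695, p(135)=9035836076, p(136)=10015581680, p(137)=11097645016, p(138)=12292341831, p(139)=13610949895, p(140)=15065878135, p(141)=16670689208, p(142)=18440293320, p(143)=20390982757, p(144)=22540654445, p(145)=24908858009, p(146)=27517052599, p(147)=30388671978, p(148)=33549419497, p(149)=37027355200, p(150)=40853235313, p(151)=45060624582, p(152)=49686288421, p(153)=54770336324, p(154)=60356673280, p(155)=66493182097, p(156)=73232243759, p(157)=80630964769, p(158)=88751778802, p(159)=97662728555, p(160)=107438159466, p(161)=118159068427, p(162)=129913904637, p(163)=142798995930, p(164)=156919475295, p(165)=172389800255, p(166)=189334822579, p(167)=207890420102, p(168)=228204732751, p(169)=250438925115, p(170)=274768617130, p(171)=301384802048.
Final step: p(172) = p(171) + p(170) - p(167) - p(165) + p(160) + p(157) - p(150) - p(146) + p(137) + p(132) - p(121) - p(115) + p(102) + p(95) - p(80) - p(72) + p(55) + p(46) - p(27) - p(17)
= 301384802048 + 274768617130 - 207890420102 - 172389800255 + 107438159466 + 80630964769 - 40853235313 - 27517052599 + 11097645016 + 6620830889 - 2056148051 - 1064144451 + 241265379 + 104651419 - 15796476 - 5392783 + 451276 + 105558 - 3010 - 297
= 330495499613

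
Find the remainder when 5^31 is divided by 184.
149

Repeated squaring. Binary of 31 = 11111.
5^1 ≡ 5 (mod 184); 5^2 ≡ 25 (mod 184); 5^4 ≡ 73 (mod 184); 5^8 ≡ 177 (mod 184); 5^16 ≡ 49 (mod 184)
5^31 = 5^1 × 5^2 × 5^4 × 5^8 × 5^16 ≡ 149 (mod 184)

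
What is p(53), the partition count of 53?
329931

p(n) counts ways to write n as a sum of positive integers (order ignored).
Euler's pentagonal recurrence: p(k) = p(k-1) + p(k-2) - p(k-5) - p(k-7) + p(k-12) + p(k-15) - ... (offsets j(3j∓1)/2, signs ++--, p(0)=1, p(<0)=0).
DP table for k = 0..52: p(0)=1, p(1)=1, p(2)=2, p(3)=3, p(4)=5, p(5)=7, p(6)=11, p(7)=15, p(8)=22, p(9)=30, p(10)=42, p(11)=56, p(12)=77, p(13)=101, p(14)=135, p(15)=176, p(16)=231, p(17)=297, p(18)=385, p(19)=490, p(20)=627, p(21)=792, p(22)=1002, p(23)=1255, p(24)=1575, p(25)=1958, p(26)=2436, p(27)=3010, p(28)=3718, p(29)=4565, p(30)=5604, p(31)=6842, p(32)=8349, p(33)=10143, p(34)=12310, p(35)=14883, p(36)=17977, p(37)=21637, p(38)=26015, p(39)=31185, p(40)=37338, p(41)=44583, p(42)=53174, p(43)=63261, p(44)=75175, p(45)=89134, p(46)=105558, p(47)=124754, p(48)=147273, p(49)=173525, p(50)=204226, p(51)=239943, p(52)=281589.
Final step: p(53) = p(52) + p(51) - p(48) - p(46) + p(41) + p(38) - p(31) - p(27) + p(18) + p(13) - p(2)
= 281589 + 239943 - 147273 - 105558 + 44583 + 26015 - 6842 - 3010 + 385 + 101 - 2
= 329931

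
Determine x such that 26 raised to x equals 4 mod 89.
64

Baby-step giant-step with step n = ⌈√89⌉ = 10.
Baby steps 26^j mod 89 (j:value) for j=0..9: 0:1, 1:26, 2:53, 3:43, 4:50, 5:54, 6:69, 7:14, 8:8, 9:30.
Giant-step multiplier: 26^(-10) ≡ 26^(88-10) = 26^78 ≡ 72 (mod 89).
Giant steps γ_i = 4·72^i mod 89: γ_0=4, γ_1=21, γ_2=88, γ_3=17, γ_4=67, γ_5=18, γ_6=50 (in table at j=4).
x = i·n + j = 6·10 + 4 = 64.
Check: 26^64 ≡ 4 (mod 89).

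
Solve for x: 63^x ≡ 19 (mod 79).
2

Baby-step giant-step with step n = ⌈√79⌉ = 9.
Baby steps 63^j mod 79 (j:value) for j=0..8: 0:1, 1:63, 2:19, 3:12, 4:45, 5:70, 6:65, 7:66, 8:50.
h = 19 is already in the table at j=2, so x = 2.
Check: 63^2 ≡ 19 (mod 79).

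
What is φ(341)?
300

341 = 11 × 31
φ(n) = n × ∏(1 - 1/p) for each prime p dividing n
φ(341) = 341 × (1 - 1/11) × (1 - 1/31) = 300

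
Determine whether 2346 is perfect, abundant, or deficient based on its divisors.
abundant

Proper divisors of 2346: sum = 1 + 2 + 3 + 6 + 17 + 23 + 34 + 46 + 51 + 69 + 102 + 138 + 391 + 782 + 1173 = 2838
Since 2838 > 2346, 2346 is abundant.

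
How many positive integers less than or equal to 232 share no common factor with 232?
112

232 = 2^3 × 29
φ(n) = n × ∏(1 - 1/p) for each prime p dividing n
φ(232) = 232 × (1 - 1/2) × (1 - 1/29) = 112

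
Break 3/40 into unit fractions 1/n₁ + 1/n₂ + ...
1/14 + 1/280

Greedy algorithm:
3/40: ceiling(40/3) = 14, use 1/14
1/280: ceiling(280/1) = 280, use 1/280
Result: 3/40 = 1/14 + 1/280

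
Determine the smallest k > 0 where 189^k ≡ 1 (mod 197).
196

197 is prime, so ord(189) divides φ(197) = 196.
Divisors of 196: 1, 2, 4, 7, 14, 28, 49, 98, 196.
Repeated squaring: 189^1 ≡ 189, 189^2 ≡ 64, 189^4 ≡ 156, 189^8 ≡ 105, 189^16 ≡ 190, 189^32 ≡ 49, 189^64 ≡ 37, 189^128 ≡ 187 (mod 197).
Test 189^d mod 197 for each divisor d in increasing order:
189^1 ≡ 189
189^2 ≡ 64
189^4 ≡ 156
189^7 = 189^4·189^2·189^1 ≡ 110
189^14 = 189^8·189^4·189^2 ≡ 83
189^28 = 189^16·189^8·189^4 ≡ 191
189^49 = 189^32·189^16·189^1 ≡ 183
189^98 = 189^64·189^32·189^2 ≡ 196
189^196 = 189^128·189^64·189^4 ≡ 1  ← first divisor giving 1
The order is 196.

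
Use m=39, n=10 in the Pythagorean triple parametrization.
(1421, 780, 1621)

Euclid's formula: a = m² - n², b = 2mn, c = m² + n²
m = 39, n = 10
a = 39² - 10² = 1521 - 100 = 1421
b = 2 × 39 × 10 = 780
c = 39² + 10² = 1521 + 100 = 1621
Verification: 1421² + 780² = 2019241 + 608400 = 2627641 = 1621² ✓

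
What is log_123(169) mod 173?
12

Baby-step giant-step with step n = ⌈√173⌉ = 14.
Baby steps 123^j mod 173 (j:value) for j=0..13: 0:1, 1:123, 2:78, 3:79, 4:29, 5:107, 6:13, 7:42, 8:149, 9:162, 10:31, 11:7, 12:169, 13:27.
h = 169 is already in the table at j=12, so x = 12.
Check: 123^12 ≡ 169 (mod 173).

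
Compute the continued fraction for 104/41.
[2; 1, 1, 6, 3]

Euclidean algorithm steps:
104 = 2 × 41 + 22
41 = 1 × 22 + 19
22 = 1 × 19 + 3
19 = 6 × 3 + 1
3 = 3 × 1 + 0
Continued fraction: [2; 1, 1, 6, 3]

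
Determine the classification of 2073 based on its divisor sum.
deficient

Proper divisors of 2073: sum = 1 + 3 + 691 = 695
Since 695 < 2073, 2073 is deficient.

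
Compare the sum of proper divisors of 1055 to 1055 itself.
deficient

Proper divisors of 1055: sum = 1 + 5 + 211 = 217
Since 217 < 1055, 1055 is deficient.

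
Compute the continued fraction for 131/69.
[1; 1, 8, 1, 6]

Euclidean algorithm steps:
131 = 1 × 69 + 62
69 = 1 × 62 + 7
62 = 8 × 7 + 6
7 = 1 × 6 + 1
6 = 6 × 1 + 0
Continued fraction: [1; 1, 8, 1, 6]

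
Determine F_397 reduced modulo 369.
125

Matrix identity: Q^n = [[F_(n+1), F_n], [F_n, F_(n-1)]] with Q = [[1,1],[1,0]].
n = 397 = 110001101₂. Square-and-multiply, entries mod 369:
Q^1 = [[1,1],[1,0]]
Q^3 = (Q^1)²·Q = [[3,2],[2,1]]
Q^6 = (Q^3)² = [[13,8],[8,5]]
Q^12 = (Q^6)² = [[233,144],[144,89]]
Q^24 = (Q^12)² = [[118,243],[243,244]]
Q^49 = (Q^24)²·Q = [[55,280],[280,144]]
Q^99 = (Q^49)²·Q = [[246,245],[245,1]]
Q^198 = (Q^99)² = [[247,368],[368,248]]
Q^397 = (Q^198)²·Q = [[368,125],[125,243]]
F_397 mod 369 = Q^397[0][1] = 125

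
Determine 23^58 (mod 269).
224

Repeated squaring. Binary of 58 = 111010.
23^1 ≡ 23 (mod 269); 23^2 ≡ 260 (mod 269); 23^4 ≡ 81 (mod 269); 23^8 ≡ 105 (mod 269); 23^16 ≡ 265 (mod 269); 23^32 ≡ 16 (mod 269)
23^58 = 23^2 × 23^8 × 23^16 × 23^32 ≡ 224 (mod 269)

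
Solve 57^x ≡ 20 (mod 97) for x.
3

Baby-step giant-step with step n = ⌈√97⌉ = 10.
Baby steps 57^j mod 97 (j:value) for j=0..9: 0:1, 1:57, 2:48, 3:20, 4:73, 5:87, 6:12, 7:5, 8:91, 9:46.
h = 20 is already in the table at j=3, so x = 3.
Check: 57^3 ≡ 20 (mod 97).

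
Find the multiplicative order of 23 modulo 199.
99

199 is prime, so ord(23) divides φ(199) = 198.
Divisors of 198: 1, 2, 3, 6, 9, 11, 18, 22, 33, 66, 99, 198.
Repeated squaring: 23^1 ≡ 23, 23^2 ≡ 131, 23^4 ≡ 47, 23^8 ≡ 20, 23^16 ≡ 2, 23^32 ≡ 4, 23^64 ≡ 16, 23^128 ≡ 57 (mod 199).
Test 23^d mod 199 for each divisor d in increasing order:
23^1 ≡ 23
23^2 ≡ 131
23^3 = 23^2·23^1 ≡ 28
23^6 = 23^4·23^2 ≡ 187
23^9 = 23^8·23^1 ≡ 62
23^11 = 23^8·23^2·23^1 ≡ 162
23^18 = 23^16·23^2 ≡ 63
23^22 = 23^16·23^4·23^2 ≡ 175
23^33 = 23^32·23^1 ≡ 92
23^66 = 23^64·23^2 ≡ 106
23^99 = 23^64·23^32·23^2·23^1 ≡ 1  ← first divisor giving 1
The order is 99.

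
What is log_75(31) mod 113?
62

Baby-step giant-step with step n = ⌈√113⌉ = 11.
Baby steps 75^j mod 113 (j:value) for j=0..10: 0:1, 1:75, 2:88, 3:46, 4:60, 5:93, 6:82, 7:48, 8:97, 9:43, 10:61.
Giant-step multiplier: 75^(-11) ≡ 75^(112-11) = 75^101 ≡ 37 (mod 113).
Giant steps γ_i = 31·37^i mod 113: γ_0=31, γ_1=17, γ_2=64, γ_3=108, γ_4=41, γ_5=48 (in table at j=7).
x = i·n + j = 5·11 + 7 = 62.
Check: 75^62 ≡ 31 (mod 113).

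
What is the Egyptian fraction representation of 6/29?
1/5 + 1/145

Greedy algorithm:
6/29: ceiling(29/6) = 5, use 1/5
1/145: ceiling(145/1) = 145, use 1/145
Result: 6/29 = 1/5 + 1/145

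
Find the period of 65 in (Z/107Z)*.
106

107 is prime, so ord(65) divides φ(107) = 106.
Divisors of 106: 1, 2, 53, 106.
Repeated squaring: 65^1 ≡ 65, 65^2 ≡ 52, 65^4 ≡ 29, 65^8 ≡ 92, 65^16 ≡ 11, 65^32 ≡ 14, 65^64 ≡ 89 (mod 107).
Test 65^d mod 107 for each divisor d in increasing order:
65^1 ≡ 65
65^2 ≡ 52
65^53 = 65^32·65^16·65^4·65^1 ≡ 106
65^106 = 65^64·65^32·65^8·65^2 ≡ 1  ← first divisor giving 1
The order is 106.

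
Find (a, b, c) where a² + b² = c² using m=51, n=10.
(2501, 1020, 2701)

Euclid's formula: a = m² - n², b = 2mn, c = m² + n²
m = 51, n = 10
a = 51² - 10² = 2601 - 100 = 2501
b = 2 × 51 × 10 = 1020
c = 51² + 10² = 2601 + 100 = 2701
Verification: 2501² + 1020² = 6255001 + 1040400 = 7295401 = 2701² ✓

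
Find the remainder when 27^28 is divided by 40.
1

Repeated squaring. Binary of 28 = 11100.
27^1 ≡ 27 (mod 40); 27^2 ≡ 9 (mod 40); 27^4 ≡ 1 (mod 40); 27^8 ≡ 1 (mod 40); 27^16 ≡ 1 (mod 40)
27^28 = 27^4 × 27^8 × 27^16 ≡ 1 (mod 40)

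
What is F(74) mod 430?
397

Matrix identity: Q^n = [[F_(n+1), F_n], [F_n, F_(n-1)]] with Q = [[1,1],[1,0]].
n = 74 = 1001010₂. Square-and-multiply, entries mod 430:
Q^1 = [[1,1],[1,0]]
Q^2 = (Q^1)² = [[2,1],[1,1]]
Q^4 = (Q^2)² = [[5,3],[3,2]]
Q^9 = (Q^4)²·Q = [[55,34],[34,21]]
Q^18 = (Q^9)² = [[311,4],[4,307]]
Q^37 = (Q^18)²·Q = [[309,417],[417,322]]
Q^74 = (Q^37)² = [[190,397],[397,223]]
F_74 mod 430 = Q^74[0][1] = 397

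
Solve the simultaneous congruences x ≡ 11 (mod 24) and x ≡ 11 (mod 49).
11

Using Chinese Remainder Theorem:
M = 24 × 49 = 1176
M1 = 49, M2 = 24
y1 = 49^(-1) mod 24 = 1
y2 = 24^(-1) mod 49 = 47
x = (11×49×1 + 11×24×47) mod 1176 = 11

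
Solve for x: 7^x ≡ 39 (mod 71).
65

Baby-step giant-step with step n = ⌈√71⌉ = 9.
Baby steps 7^j mod 71 (j:value) for j=0..8: 0:1, 1:7, 2:49, 3:59, 4:58, 5:51, 6:2, 7:14, 8:27.
Giant-step multiplier: 7^(-9) ≡ 7^(70-9) = 7^61 ≡ 68 (mod 71).
Giant steps γ_i = 39·68^i mod 71: γ_0=39, γ_1=25, γ_2=67, γ_3=12, γ_4=35, γ_5=37, γ_6=31, γ_7=49 (in table at j=2).
x = i·n + j = 7·9 + 2 = 65.
Check: 7^65 ≡ 39 (mod 71).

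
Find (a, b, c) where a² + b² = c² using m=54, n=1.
(2915, 108, 2917)

Euclid's formula: a = m² - n², b = 2mn, c = m² + n²
m = 54, n = 1
a = 54² - 1² = 2916 - 1 = 2915
b = 2 × 54 × 1 = 108
c = 54² + 1² = 2916 + 1 = 2917
Verification: 2915² + 108² = 8497225 + 11664 = 8508889 = 2917² ✓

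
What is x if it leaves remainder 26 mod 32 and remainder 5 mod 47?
1274

Using Chinese Remainder Theorem:
M = 32 × 47 = 1504
M1 = 47, M2 = 32
y1 = 47^(-1) mod 32 = 15
y2 = 32^(-1) mod 47 = 25
x = (26×47×15 + 5×32×25) mod 1504 = 1274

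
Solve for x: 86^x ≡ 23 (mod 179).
61

Baby-step giant-step with step n = ⌈√179⌉ = 14.
Baby steps 86^j mod 179 (j:value) for j=0..13: 0:1, 1:86, 2:57, 3:69, 4:27, 5:174, 6:107, 7:73, 8:13, 9:44, 10:25, 11:2, 12:172, 13:114.
Giant-step multiplier: 86^(-14) ≡ 86^(178-14) = 86^164 ≡ 48 (mod 179).
Giant steps γ_i = 23·48^i mod 179: γ_0=23, γ_1=30, γ_2=8, γ_3=26, γ_4=174 (in table at j=5).
x = i·n + j = 4·14 + 5 = 61.
Check: 86^61 ≡ 23 (mod 179).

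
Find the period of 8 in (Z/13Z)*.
4

13 is prime, so ord(8) divides φ(13) = 12.
Divisors of 12: 1, 2, 3, 4, 6, 12.
Repeated squaring: 8^1 ≡ 8, 8^2 ≡ 12, 8^4 ≡ 1, 8^8 ≡ 1 (mod 13).
Test 8^d mod 13 for each divisor d in increasing order:
8^1 ≡ 8
8^2 ≡ 12
8^3 = 8^2·8^1 ≡ 5
8^4 ≡ 1  ← first divisor giving 1
The order is 4.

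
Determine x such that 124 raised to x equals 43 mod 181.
100

Baby-step giant-step with step n = ⌈√181⌉ = 14.
Baby steps 124^j mod 181 (j:value) for j=0..13: 0:1, 1:124, 2:172, 3:151, 4:81, 5:89, 6:176, 7:104, 8:45, 9:150, 10:138, 11:98, 12:25, 13:23.
Giant-step multiplier: 124^(-14) ≡ 124^(180-14) = 124^166 ≡ 37 (mod 181).
Giant steps γ_i = 43·37^i mod 181: γ_0=43, γ_1=143, γ_2=42, γ_3=106, γ_4=121, γ_5=133, γ_6=34, γ_7=172 (in table at j=2).
x = i·n + j = 7·14 + 2 = 100.
Check: 124^100 ≡ 43 (mod 181).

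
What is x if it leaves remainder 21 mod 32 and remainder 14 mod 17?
405

Using Chinese Remainder Theorem:
M = 32 × 17 = 544
M1 = 17, M2 = 32
y1 = 17^(-1) mod 32 = 17
y2 = 32^(-1) mod 17 = 8
x = (21×17×17 + 14×32×8) mod 544 = 405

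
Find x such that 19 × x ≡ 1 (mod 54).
37

gcd(19, 54) = 1, so the inverse exists.
Extended Euclidean algorithm on (54, 19):
54 = 2 × 19 + 16  ⟹  16 = (1)·54 + (-2)·19
19 = 1 × 16 + 3  ⟹  3 = (-1)·54 + (3)·19
16 = 5 × 3 + 1  ⟹  1 = (6)·54 + (-17)·19
So (-17)·19 ≡ 1 (mod 54), i.e. 19^(-1) ≡ -17 ≡ 37 (mod 54).
Check: 19 × 37 = 703 ≡ 1 (mod 54)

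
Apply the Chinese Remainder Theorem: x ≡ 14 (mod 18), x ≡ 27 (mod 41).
68

Using Chinese Remainder Theorem:
M = 18 × 41 = 738
M1 = 41, M2 = 18
y1 = 41^(-1) mod 18 = 11
y2 = 18^(-1) mod 41 = 16
x = (14×41×11 + 27×18×16) mod 738 = 68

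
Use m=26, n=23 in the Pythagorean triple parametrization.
(147, 1196, 1205)

Euclid's formula: a = m² - n², b = 2mn, c = m² + n²
m = 26, n = 23
a = 26² - 23² = 676 - 529 = 147
b = 2 × 26 × 23 = 1196
c = 26² + 23² = 676 + 529 = 1205
Verification: 147² + 1196² = 21609 + 1430416 = 1452025 = 1205² ✓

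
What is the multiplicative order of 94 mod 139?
46

139 is prime, so ord(94) divides φ(139) = 138.
Divisors of 138: 1, 2, 3, 6, 23, 46, 69, 138.
Repeated squaring: 94^1 ≡ 94, 94^2 ≡ 79, 94^4 ≡ 125, 94^8 ≡ 57, 94^16 ≡ 52, 94^32 ≡ 63, 94^64 ≡ 77, 94^128 ≡ 91 (mod 139).
Test 94^d mod 139 for each divisor d in increasing order:
94^1 ≡ 94
94^2 ≡ 79
94^3 = 94^2·94^1 ≡ 59
94^6 = 94^4·94^2 ≡ 6
94^23 = 94^16·94^4·94^2·94^1 ≡ 138
94^46 = 94^32·94^8·94^4·94^2 ≡ 1  ← first divisor giving 1
The order is 46.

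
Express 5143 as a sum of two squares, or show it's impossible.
Not possible

Factorization: 5143 = 37 × 139
By Fermat: n is sum of two squares iff every prime p ≡ 3 (mod 4) appears to even power.
Prime(s) ≡ 3 (mod 4) with odd exponent: [(139, 1)]
Therefore 5143 cannot be expressed as a² + b².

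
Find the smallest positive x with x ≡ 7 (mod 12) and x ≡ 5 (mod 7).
19

Using Chinese Remainder Theorem:
M = 12 × 7 = 84
M1 = 7, M2 = 12
y1 = 7^(-1) mod 12 = 7
y2 = 12^(-1) mod 7 = 3
x = (7×7×7 + 5×12×3) mod 84 = 19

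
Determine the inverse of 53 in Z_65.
27

gcd(53, 65) = 1, so the inverse exists.
Extended Euclidean algorithm on (65, 53):
65 = 1 × 53 + 12  ⟹  12 = (1)·65 + (-1)·53
53 = 4 × 12 + 5  ⟹  5 = (-4)·65 + (5)·53
12 = 2 × 5 + 2  ⟹  2 = (9)·65 + (-11)·53
5 = 2 × 2 + 1  ⟹  1 = (-22)·65 + (27)·53
So (27)·53 ≡ 1 (mod 65), i.e. 53^(-1) ≡ 27 (mod 65).
Check: 53 × 27 = 1431 ≡ 1 (mod 65)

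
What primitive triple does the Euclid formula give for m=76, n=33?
(4687, 5016, 6865)

Euclid's formula: a = m² - n², b = 2mn, c = m² + n²
m = 76, n = 33
a = 76² - 33² = 5776 - 1089 = 4687
b = 2 × 76 × 33 = 5016
c = 76² + 33² = 5776 + 1089 = 6865
Verification: 4687² + 5016² = 21967969 + 25160256 = 47128225 = 6865² ✓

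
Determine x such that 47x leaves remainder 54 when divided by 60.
x ≡ 42 (mod 60)

gcd(47, 60) = 1, which divides 54, so solutions exist.
Find 47^(-1) mod 60 by the extended Euclidean algorithm:
60 = 1 × 47 + 13  ⟹  13 = (1)·60 + (-1)·47
47 = 3 × 13 + 8  ⟹  8 = (-3)·60 + (4)·47
13 = 1 × 8 + 5  ⟹  5 = (4)·60 + (-5)·47
8 = 1 × 5 + 3  ⟹  3 = (-7)·60 + (9)·47
5 = 1 × 3 + 2  ⟹  2 = (11)·60 + (-14)·47
3 = 1 × 2 + 1  ⟹  1 = (-18)·60 + (23)·47
So (23)·47 ≡ 1 (mod 60), i.e. 47^(-1) ≡ 23 (mod 60).
x ≡ 23 × 54 = 1242 ≡ 42 (mod 60).
Check: 47 × 42 = 1974 ≡ 54 (mod 60).
Unique solution: x ≡ 42 (mod 60)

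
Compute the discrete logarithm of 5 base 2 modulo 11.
4

Baby-step giant-step with step n = ⌈√11⌉ = 4.
Baby steps 2^j mod 11 (j:value) for j=0..3: 0:1, 1:2, 2:4, 3:8.
Giant-step multiplier: 2^(-4) ≡ 2^(10-4) = 2^6 ≡ 9 (mod 11).
Giant steps γ_i = 5·9^i mod 11: γ_0=5, γ_1=1 (in table at j=0).
x = i·n + j = 1·4 + 0 = 4.
Check: 2^4 ≡ 5 (mod 11).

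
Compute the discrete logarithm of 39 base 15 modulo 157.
84

Baby-step giant-step with step n = ⌈√157⌉ = 13.
Baby steps 15^j mod 157 (j:value) for j=0..12: 0:1, 1:15, 2:68, 3:78, 4:71, 5:123, 6:118, 7:43, 8:17, 9:98, 10:57, 11:70, 12:108.
Giant-step multiplier: 15^(-13) ≡ 15^(156-13) = 15^143 ≡ 22 (mod 157).
Giant steps γ_i = 39·22^i mod 157: γ_0=39, γ_1=73, γ_2=36, γ_3=7, γ_4=154, γ_5=91, γ_6=118 (in table at j=6).
x = i·n + j = 6·13 + 6 = 84.
Check: 15^84 ≡ 39 (mod 157).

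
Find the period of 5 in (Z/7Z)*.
6

7 is prime, so ord(5) divides φ(7) = 6.
Divisors of 6: 1, 2, 3, 6.
Repeated squaring: 5^1 ≡ 5, 5^2 ≡ 4, 5^4 ≡ 2 (mod 7).
Test 5^d mod 7 for each divisor d in increasing order:
5^1 ≡ 5
5^2 ≡ 4
5^3 = 5^2·5^1 ≡ 6
5^6 = 5^4·5^2 ≡ 1  ← first divisor giving 1
The order is 6.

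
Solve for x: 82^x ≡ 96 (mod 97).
48

Baby-step giant-step with step n = ⌈√97⌉ = 10.
Baby steps 82^j mod 97 (j:value) for j=0..9: 0:1, 1:82, 2:31, 3:20, 4:88, 5:38, 6:12, 7:14, 8:81, 9:46.
Giant-step multiplier: 82^(-10) ≡ 82^(96-10) = 82^86 ≡ 44 (mod 97).
Giant steps γ_i = 96·44^i mod 97: γ_0=96, γ_1=53, γ_2=4, γ_3=79, γ_4=81 (in table at j=8).
x = i·n + j = 4·10 + 8 = 48.
Check: 82^48 ≡ 96 (mod 97).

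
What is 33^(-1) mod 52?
41

gcd(33, 52) = 1, so the inverse exists.
Extended Euclidean algorithm on (52, 33):
52 = 1 × 33 + 19  ⟹  19 = (1)·52 + (-1)·33
33 = 1 × 19 + 14  ⟹  14 = (-1)·52 + (2)·33
19 = 1 × 14 + 5  ⟹  5 = (2)·52 + (-3)·33
14 = 2 × 5 + 4  ⟹  4 = (-5)·52 + (8)·33
5 = 1 × 4 + 1  ⟹  1 = (7)·52 + (-11)·33
So (-11)·33 ≡ 1 (mod 52), i.e. 33^(-1) ≡ -11 ≡ 41 (mod 52).
Check: 33 × 41 = 1353 ≡ 1 (mod 52)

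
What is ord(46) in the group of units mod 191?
95

191 is prime, so ord(46) divides φ(191) = 190.
Divisors of 190: 1, 2, 5, 10, 19, 38, 95, 190.
Repeated squaring: 46^1 ≡ 46, 46^2 ≡ 15, 46^4 ≡ 34, 46^8 ≡ 10, 46^16 ≡ 100, 46^32 ≡ 68, 46^64 ≡ 40, 46^128 ≡ 72 (mod 191).
Test 46^d mod 191 for each divisor d in increasing order:
46^1 ≡ 46
46^2 ≡ 15
46^5 = 46^4·46^1 ≡ 36
46^10 = 46^8·46^2 ≡ 150
46^19 = 46^16·46^2·46^1 ≡ 49
46^38 = 46^32·46^4·46^2 ≡ 109
46^95 = 46^64·46^16·46^8·46^4·46^2·46^1 ≡ 1  ← first divisor giving 1
The order is 95.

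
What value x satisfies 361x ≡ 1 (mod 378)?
289

gcd(361, 378) = 1, so the inverse exists.
Extended Euclidean algorithm on (378, 361):
378 = 1 × 361 + 17  ⟹  17 = (1)·378 + (-1)·361
361 = 21 × 17 + 4  ⟹  4 = (-21)·378 + (22)·361
17 = 4 × 4 + 1  ⟹  1 = (85)·378 + (-89)·361
So (-89)·361 ≡ 1 (mod 378), i.e. 361^(-1) ≡ -89 ≡ 289 (mod 378).
Check: 361 × 289 = 104329 ≡ 1 (mod 378)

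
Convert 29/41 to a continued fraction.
[0; 1, 2, 2, 2, 2]

Euclidean algorithm steps:
29 = 0 × 41 + 29
41 = 1 × 29 + 12
29 = 2 × 12 + 5
12 = 2 × 5 + 2
5 = 2 × 2 + 1
2 = 2 × 1 + 0
Continued fraction: [0; 1, 2, 2, 2, 2]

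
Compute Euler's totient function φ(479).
478

479 = 479
φ(n) = n × ∏(1 - 1/p) for each prime p dividing n
φ(479) = 479 × (1 - 1/479) = 478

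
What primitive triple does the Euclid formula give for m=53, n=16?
(2553, 1696, 3065)

Euclid's formula: a = m² - n², b = 2mn, c = m² + n²
m = 53, n = 16
a = 53² - 16² = 2809 - 256 = 2553
b = 2 × 53 × 16 = 1696
c = 53² + 16² = 2809 + 256 = 3065
Verification: 2553² + 1696² = 6517809 + 2876416 = 9394225 = 3065² ✓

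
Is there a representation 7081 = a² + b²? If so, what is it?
5² + 84² (a=5, b=84)

Factorization: 7081 = 73 × 97
By Fermat: n is sum of two squares iff every prime p ≡ 3 (mod 4) appears to even power.
All primes ≡ 3 (mod 4) appear to even power.
Search a = 0, 1, 2, … for 7081 - a² a perfect square: first hit at a = 5: 7081 - 25 = 7056 = 84².
7081 = 5² + 84² = 25 + 7056 ✓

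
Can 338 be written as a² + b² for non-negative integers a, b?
7² + 17² (a=7, b=17)

Factorization: 338 = 2 × 13^2
By Fermat: n is sum of two squares iff every prime p ≡ 3 (mod 4) appears to even power.
All primes ≡ 3 (mod 4) appear to even power.
Search a = 0, 1, 2, … for 338 - a² a perfect square: first hit at a = 7: 338 - 49 = 289 = 17².
338 = 7² + 17² = 49 + 289 ✓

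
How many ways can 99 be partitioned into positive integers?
169229875

p(n) counts ways to write n as a sum of positive integers (order ignored).
Euler's pentagonal recurrence: p(k) = p(k-1) + p(k-2) - p(k-5) - p(k-7) + p(k-12) + p(k-15) - ... (offsets j(3j∓1)/2, signs ++--, p(0)=1, p(<0)=0).
DP table for k = 0..98: p(0)=1, p(1)=1, p(2)=2, p(3)=3, p(4)=5, p(5)=7, p(6)=11, p(7)=15, p(8)=22, p(9)=30, p(10)=42, p(11)=56, p(12)=77, p(13)=101, p(14)=135, p(15)=176, p(16)=231, p(17)=297, p(18)=385, p(19)=490, p(20)=627, p(21)=792, p(22)=1002, p(23)=1255, p(24)=1575, p(25)=1958, p(26)=2436, p(27)=3010, p(28)=3718, p(29)=4565, p(30)=5604, p(31)=6842, p(32)=8349, p(33)=10143, p(34)=12310, p(35)=14883, p(36)=17977, p(37)=21637, p(38)=26015, p(39)=31185, p(40)=37338, p(41)=44583, p(42)=53174, p(43)=63261, p(44)=75175, p(45)=89134, p(46)=105558, p(47)=124754, p(48)=147273, p(49)=173525, p(50)=204226, p(51)=239943, p(52)=281589, p(53)=329931, p(54)=386155, p(55)=451276, p(56)=526823, p(57)=614154, p(58)=715220, p(59)=831820, p(60)=966467, p(61)=1121505, p(62)=1300156, p(63)=1505499, p(64)=1741630, p(65)=2012558, p(66)=2323520, p(67)=2679689, p(68)=3087735, p(69)=3554345, p(70)=4087968, p(71)=4697205, p(72)=5392783, p(73)=6185689, p(74)=7089500, p(75)=8118264, p(76)=9289091, p(77)=10619863, p(78)=12132164, p(79)=13848650, p(80)=15796476, p(81)=18004327, p(82)=20506255, p(83)=23338469, p(84)=26543660, p(85)=30167357, p(86)=34262962, p(87)=38887673, p(88)=44108109, p(89)=49995925, p(90)=56634173, p(91)=64112359, p(92)=72533807, p(93)=82010177, p(94)=92669720, p(95)=104651419, p(96)=118114304, p(97)=133230930, p(98)=150198136.
Final step: p(99) = p(98) + p(97) - p(94) - p(92) + p(87) + p(84) - p(77) - p(73) + p(64) + p(59) - p(48) - p(42) + p(29) + p(22) - p(7)
= 150198136 + 133230930 - 92669720 - 72533807 + 38887673 + 26543660 - 10619863 - 6185689 + 1741630 + 831820 - 147273 - 53174 + 4565 + 1002 - 15
= 169229875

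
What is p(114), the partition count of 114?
952050665

p(n) counts ways to write n as a sum of positive integers (order ignored).
Euler's pentagonal recurrence: p(k) = p(k-1) + p(k-2) - p(k-5) - p(k-7) + p(k-12) + p(k-15) - ... (offsets j(3j∓1)/2, signs ++--, p(0)=1, p(<0)=0).
DP table for k = 0..113: p(0)=1, p(1)=1, p(2)=2, p(3)=3, p(4)=5, p(5)=7, p(6)=11, p(7)=15, p(8)=22, p(9)=30, p(10)=42, p(11)=56, p(12)=77, p(13)=101, p(14)=135, p(15)=176, p(16)=231, p(17)=297, p(18)=385, p(19)=490, p(20)=627, p(21)=792, p(22)=1002, p(23)=1255, p(24)=1575, p(25)=1958, p(26)=2436, p(27)=3010, p(28)=3718, p(29)=4565, p(30)=5604, p(31)=6842, p(32)=8349, p(33)=10143, p(34)=12310, p(35)=14883, p(36)=17977, p(37)=21637, p(38)=26015, p(39)=31185, p(40)=37338, p(41)=44583, p(42)=53174, p(43)=63261, p(44)=75175, p(45)=89134, p(46)=105558, p(47)=124754, p(48)=147273, p(49)=173525, p(50)=204226, p(51)=239943, p(52)=281589, p(53)=329931, p(54)=386155, p(55)=451276, p(56)=526823, p(57)=614154, p(58)=715220, p(59)=831820, p(60)=966467, p(61)=1121505, p(62)=1300156, p(63)=1505499, p(64)=1741630, p(65)=2012558, p(66)=2323520, p(67)=2679689, p(68)=3087735, p(69)=3554345, p(70)=4087968, p(71)=4697205, p(72)=5392783, p(73)=6185689, p(74)=7089500, p(75)=8118264, p(76)=9289091, p(77)=10619863, p(78)=12132164, p(79)=13848650, p(80)=15796476, p(81)=18004327, p(82)=20506255, p(83)=23338469, p(84)=26543660, p(85)=30167357, p(86)=34262962, p(87)=38887673, p(88)=44108109, p(89)=49995925, p(90)=56634173, p(91)=64112359, p(92)=72533807, p(93)=82010177, p(94)=92669720, p(95)=104651419, p(96)=118114304, p(97)=133230930, p(98)=150198136, p(99)=169229875, p(100)=190569292, p(101)=214481126, p(102)=241265379, p(103)=271248950, p(104)=304801365, p(105)=342325709, p(106)=384276336, p(107)=431149389, p(108)=483502844, p(109)=541946240, p(110)=607163746, p(111)=679903203, p(112)=761002156, p(113)=851376628.
Final step: p(114) = p(113) + p(112) - p(109) - p(107) + p(102) + p(99) - p(92) - p(88) + p(79) + p(74) - p(63) - p(57) + p(44) + p(37) - p(22) - p(14)
= 851376628 + 761002156 - 541946240 - 431149389 + 241265379 + 169229875 - 72533807 - 44108109 + 13848650 + 7089500 - 1505499 - 614154 + 75175 + 21637 - 1002 - 135
= 952050665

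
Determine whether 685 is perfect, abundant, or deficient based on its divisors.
deficient

Proper divisors of 685: sum = 1 + 5 + 137 = 143
Since 143 < 685, 685 is deficient.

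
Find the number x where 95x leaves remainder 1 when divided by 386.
321

gcd(95, 386) = 1, so the inverse exists.
Extended Euclidean algorithm on (386, 95):
386 = 4 × 95 + 6  ⟹  6 = (1)·386 + (-4)·95
95 = 15 × 6 + 5  ⟹  5 = (-15)·386 + (61)·95
6 = 1 × 5 + 1  ⟹  1 = (16)·386 + (-65)·95
So (-65)·95 ≡ 1 (mod 386), i.e. 95^(-1) ≡ -65 ≡ 321 (mod 386).
Check: 95 × 321 = 30495 ≡ 1 (mod 386)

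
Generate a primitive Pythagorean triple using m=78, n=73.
(755, 11388, 11413)

Euclid's formula: a = m² - n², b = 2mn, c = m² + n²
m = 78, n = 73
a = 78² - 73² = 6084 - 5329 = 755
b = 2 × 78 × 73 = 11388
c = 78² + 73² = 6084 + 5329 = 11413
Verification: 755² + 11388² = 570025 + 129686544 = 130256569 = 11413² ✓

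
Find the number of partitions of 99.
169229875

p(n) counts ways to write n as a sum of positive integers (order ignored).
Euler's pentagonal recurrence: p(k) = p(k-1) + p(k-2) - p(k-5) - p(k-7) + p(k-12) + p(k-15) - ... (offsets j(3j∓1)/2, signs ++--, p(0)=1, p(<0)=0).
DP table for k = 0..98: p(0)=1, p(1)=1, p(2)=2, p(3)=3, p(4)=5, p(5)=7, p(6)=11, p(7)=15, p(8)=22, p(9)=30, p(10)=42, p(11)=56, p(12)=77, p(13)=101, p(14)=135, p(15)=176, p(16)=231, p(17)=297, p(18)=385, p(19)=490, p(20)=627, p(21)=792, p(22)=1002, p(23)=1255, p(24)=1575, p(25)=1958, p(26)=2436, p(27)=3010, p(28)=3718, p(29)=4565, p(30)=5604, p(31)=6842, p(32)=8349, p(33)=10143, p(34)=12310, p(35)=14883, p(36)=17977, p(37)=21637, p(38)=26015, p(39)=31185, p(40)=37338, p(41)=44583, p(42)=53174, p(43)=63261, p(44)=75175, p(45)=89134, p(46)=105558, p(47)=124754, p(48)=147273, p(49)=173525, p(50)=204226, p(51)=239943, p(52)=281589, p(53)=329931, p(54)=386155, p(55)=451276, p(56)=526823, p(57)=614154, p(58)=715220, p(59)=831820, p(60)=966467, p(61)=1121505, p(62)=1300156, p(63)=1505499, p(64)=1741630, p(65)=2012558, p(66)=2323520, p(67)=2679689, p(68)=3087735, p(69)=3554345, p(70)=4087968, p(71)=4697205, p(72)=5392783, p(73)=6185689, p(74)=7089500, p(75)=8118264, p(76)=9289091, p(77)=10619863, p(78)=12132164, p(79)=13848650, p(80)=15796476, p(81)=18004327, p(82)=20506255, p(83)=23338469, p(84)=26543660, p(85)=30167357, p(86)=34262962, p(87)=38887673, p(88)=44108109, p(89)=49995925, p(90)=56634173, p(91)=64112359, p(92)=72533807, p(93)=82010177, p(94)=92669720, p(95)=104651419, p(96)=118114304, p(97)=133230930, p(98)=150198136.
Final step: p(99) = p(98) + p(97) - p(94) - p(92) + p(87) + p(84) - p(77) - p(73) + p(64) + p(59) - p(48) - p(42) + p(29) + p(22) - p(7)
= 150198136 + 133230930 - 92669720 - 72533807 + 38887673 + 26543660 - 10619863 - 6185689 + 1741630 + 831820 - 147273 - 53174 + 4565 + 1002 - 15
= 169229875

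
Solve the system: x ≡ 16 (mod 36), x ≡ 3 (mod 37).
484

Using Chinese Remainder Theorem:
M = 36 × 37 = 1332
M1 = 37, M2 = 36
y1 = 37^(-1) mod 36 = 1
y2 = 36^(-1) mod 37 = 36
x = (16×37×1 + 3×36×36) mod 1332 = 484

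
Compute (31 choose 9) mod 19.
11

Using Lucas' theorem:
Write n=31 and k=9 in base 19:
n in base 19: [1, 12]
k in base 19: [0, 9]
C(31,9) mod 19 = ∏ C(n_i, k_i) mod 19
Digit binomials (mod 19): C(1,0) = 1; C(12,9) = 220 ≡ 11
Product: 1 × 11 = 11 ≡ 11 (mod 19)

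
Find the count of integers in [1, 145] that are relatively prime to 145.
112

145 = 5 × 29
φ(n) = n × ∏(1 - 1/p) for each prime p dividing n
φ(145) = 145 × (1 - 1/5) × (1 - 1/29) = 112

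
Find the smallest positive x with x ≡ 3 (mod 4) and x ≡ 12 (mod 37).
123

Using Chinese Remainder Theorem:
M = 4 × 37 = 148
M1 = 37, M2 = 4
y1 = 37^(-1) mod 4 = 1
y2 = 4^(-1) mod 37 = 28
x = (3×37×1 + 12×4×28) mod 148 = 123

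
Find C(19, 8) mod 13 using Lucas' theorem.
0

Using Lucas' theorem:
Write n=19 and k=8 in base 13:
n in base 13: [1, 6]
k in base 13: [0, 8]
C(19,8) mod 13 = ∏ C(n_i, k_i) mod 13
Digit binomials (mod 13): C(1,0) = 1; C(6,8) = 0 (k_i > n_i)
Product: 1 × 0 = 0 ≡ 0 (mod 13)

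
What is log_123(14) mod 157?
24

Baby-step giant-step with step n = ⌈√157⌉ = 13.
Baby steps 123^j mod 157 (j:value) for j=0..12: 0:1, 1:123, 2:57, 3:103, 4:109, 5:62, 6:90, 7:80, 8:106, 9:7, 10:76, 11:85, 12:93.
Giant-step multiplier: 123^(-13) ≡ 123^(156-13) = 123^143 ≡ 107 (mod 157).
Giant steps γ_i = 14·107^i mod 157: γ_0=14, γ_1=85 (in table at j=11).
x = i·n + j = 1·13 + 11 = 24.
Check: 123^24 ≡ 14 (mod 157).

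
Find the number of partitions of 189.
1527273599625

p(n) counts ways to write n as a sum of positive integers (order ignored).
Euler's pentagonal recurrence: p(k) = p(k-1) + p(k-2) - p(k-5) - p(k-7) + p(k-12) + p(k-15) - ... (offsets j(3j∓1)/2, signs ++--, p(0)=1, p(<0)=0).
DP table for k = 0..188: p(0)=1, p(1)=1, p(2)=2, p(3)=3, p(4)=5, p(5)=7, p(6)=11, p(7)=15, p(8)=22, p(9)=30, p(10)=42, p(11)=56, p(12)=77, p(13)=101, p(14)=135, p(15)=176, p(16)=231, p(17)=297, p(18)=385, p(19)=490, p(20)=627, p(21)=792, p(22)=1002, p(23)=1255, p(24)=1575, p(25)=1958, p(26)=2436, p(27)=3010, p(28)=3718, p(29)=4565, p(30)=5604, p(31)=6842, p(32)=8349, p(33)=10143, p(34)=12310, p(35)=14883, p(36)=17977, p(37)=21637, p(38)=26015, p(39)=31185, p(40)=37338, p(41)=44583, p(42)=53174, p(43)=63261, p(44)=75175, p(45)=89134, p(46)=105558, p(47)=124754, p(48)=147273, p(49)=173525, p(50)=204226, p(51)=239943, p(52)=281589, p(53)=329931, p(54)=386155, p(55)=451276, p(56)=526823, p(57)=614154, p(58)=715220, p(59)=831820, p(60)=966467, p(61)=1121505, p(62)=1300156, p(63)=1505499, p(64)=1741630, p(65)=2012558, p(66)=2323520, p(67)=2679689, p(68)=3087735, p(69)=3554345, p(70)=4087968, p(71)=4697205, p(72)=5392783, p(73)=6185689, p(74)=7089500, p(75)=8118264, p(76)=9289091, p(77)=10619863, p(78)=12132164, p(79)=13848650, p(80)=15796476, p(81)=18004327, p(82)=20506255, p(83)=23338469, p(84)=26543660, p(85)=30167357, p(86)=34262962, p(87)=38887673, p(88)=44108109, p(89)=49995925, p(90)=56634173, p(91)=64112359, p(92)=72533807, p(93)=82010177, p(94)=92669720, p(95)=104651419, p(96)=118114304, p(97)=133230930, p(98)=150198136, p(99)=169229875, p(100)=190569292, p(101)=214481126, p(102)=241265379, p(103)=271248950, p(104)=304801365, p(105)=342325709, p(106)=384276336, p(107)=431149389, p(108)=483502844, p(109)=541946240, p(110)=607163746, p(111)=679903203, p(112)=761002156, p(113)=851376628, p(114)=952050665, p(115)=1064144451, p(116)=1188908248, p(117)=1327710076, p(118)=1482074143, p(119)=1653668665, p(120)=1844349560, p(121)=2056148051, p(122)=2291320912, p(123)=2552338241, p(124)=2841940500, p(125)=3163127352, p(126)=3519222692, p(127)=3913864295, p(128)=4351078600, p(129)=4835271870, p(130)=5371315400, p(131)=5964539504, p(132)=6620830889, p(133)=7346629512, p(134)=8149040695, p(135)=9035836076, p(136)=10015581680, p(137)=11097645016, p(138)=12292341831, p(139)=13610949895, p(140)=15065878135, p(141)=16670689208, p(142)=18440293320, p(143)=20390982757, p(144)=22540654445, p(145)=24908858009, p(146)=27517052599, p(147)=30388671978, p(148)=33549419497, p(149)=37027355200, p(150)=40853235313, p(151)=45060624582, p(152)=49686288421, p(153)=54770336324, p(154)=60356673280, p(155)=66493182097, p(156)=73232243759, p(157)=80630964769, p(158)=88751778802, p(159)=97662728555, p(160)=107438159466, p(161)=118159068427, p(162)=129913904637, p(163)=142798995930, p(164)=156919475295, p(165)=172389800255, p(166)=189334822579, p(167)=207890420102, p(168)=228204732751, p(169)=250438925115, p(170)=274768617130, p(171)=301384802048, p(172)=330495499613, p(173)=362326859895, p(174)=397125074750, p(175)=435157697830, p(176)=476715857290, p(177)=522115831195, p(178)=571701605655, p(179)=625846753120, p(180)=684957390936, p(181)=749474411781, p(182)=819876908323, p(183)=896684817527, p(184)=980462880430, p(185)=1071823774337, p(186)=1171432692373, p(187)=1280011042268, p(188)=1398341745571.
Final step: p(189) = p(188) + p(187) - p(184) - p(182) + p(177) + p(174) - p(167) - p(163) + p(154) + p(149) - p(138) - p(132) + p(119) + p(112) - p(97) - p(89) + p(72) + p(63) - p(44) - p(34) + p(13) + p(2)
= 1398341745571 + 1280011042268 - 980462880430 - 819876908323 + 522115831195 + 397125074750 - 207890420102 - 142798995930 + 60356673280 + 37027355200 - 12292341831 - 6620830889 + 1653668665 + 761002156 - 133230930 - 49995925 + 5392783 + 1505499 - 75175 - 12310 + 101 + 2
= 1527273599625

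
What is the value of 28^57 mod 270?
28

Repeated squaring. Binary of 57 = 111001.
28^1 ≡ 28 (mod 270); 28^2 ≡ 244 (mod 270); 28^4 ≡ 136 (mod 270); 28^8 ≡ 136 (mod 270); 28^16 ≡ 136 (mod 270); 28^32 ≡ 136 (mod 270)
28^57 = 28^1 × 28^8 × 28^16 × 28^32 ≡ 28 (mod 270)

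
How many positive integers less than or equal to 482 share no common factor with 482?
240

482 = 2 × 241
φ(n) = n × ∏(1 - 1/p) for each prime p dividing n
φ(482) = 482 × (1 - 1/2) × (1 - 1/241) = 240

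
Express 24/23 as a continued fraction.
[1; 23]

Euclidean algorithm steps:
24 = 1 × 23 + 1
23 = 23 × 1 + 0
Continued fraction: [1; 23]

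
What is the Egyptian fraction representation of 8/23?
1/3 + 1/69

Greedy algorithm:
8/23: ceiling(23/8) = 3, use 1/3
1/69: ceiling(69/1) = 69, use 1/69
Result: 8/23 = 1/3 + 1/69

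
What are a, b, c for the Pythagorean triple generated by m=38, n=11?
(1323, 836, 1565)

Euclid's formula: a = m² - n², b = 2mn, c = m² + n²
m = 38, n = 11
a = 38² - 11² = 1444 - 121 = 1323
b = 2 × 38 × 11 = 836
c = 38² + 11² = 1444 + 121 = 1565
Verification: 1323² + 836² = 1750329 + 698896 = 2449225 = 1565² ✓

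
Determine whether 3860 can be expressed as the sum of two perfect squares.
4² + 62² (a=4, b=62)

Factorization: 3860 = 2^2 × 5 × 193
By Fermat: n is sum of two squares iff every prime p ≡ 3 (mod 4) appears to even power.
All primes ≡ 3 (mod 4) appear to even power.
Search a = 0, 1, 2, … for 3860 - a² a perfect square: first hit at a = 4: 3860 - 16 = 3844 = 62².
3860 = 4² + 62² = 16 + 3844 ✓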